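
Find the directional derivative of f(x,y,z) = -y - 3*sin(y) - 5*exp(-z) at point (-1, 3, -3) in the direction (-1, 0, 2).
2*sqrt(5)*exp(3)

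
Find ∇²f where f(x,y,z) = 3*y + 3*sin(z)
-3*sin(z)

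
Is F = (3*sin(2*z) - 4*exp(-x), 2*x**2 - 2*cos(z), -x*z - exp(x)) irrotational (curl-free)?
No, ∇×F = (-2*sin(z), z + exp(x) + 6*cos(2*z), 4*x)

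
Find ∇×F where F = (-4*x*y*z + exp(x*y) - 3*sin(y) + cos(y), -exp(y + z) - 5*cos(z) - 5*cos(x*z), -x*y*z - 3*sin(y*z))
(-x*z - 5*x*sin(x*z) - 3*z*cos(y*z) + exp(y + z) - 5*sin(z), y*(-4*x + z), 4*x*z - x*exp(x*y) + 5*z*sin(x*z) + sin(y) + 3*cos(y))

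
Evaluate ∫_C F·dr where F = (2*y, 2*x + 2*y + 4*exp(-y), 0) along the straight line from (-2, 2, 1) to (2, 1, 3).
-4*exp(-1) + 4*exp(-2) + 9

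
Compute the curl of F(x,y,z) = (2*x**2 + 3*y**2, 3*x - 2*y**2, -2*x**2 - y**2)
(-2*y, 4*x, 3 - 6*y)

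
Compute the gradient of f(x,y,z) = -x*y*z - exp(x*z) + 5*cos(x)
(-y*z - z*exp(x*z) - 5*sin(x), -x*z, x*(-y - exp(x*z)))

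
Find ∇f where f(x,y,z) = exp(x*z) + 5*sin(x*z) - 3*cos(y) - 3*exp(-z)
(z*(exp(x*z) + 5*cos(x*z)), 3*sin(y), x*exp(x*z) + 5*x*cos(x*z) + 3*exp(-z))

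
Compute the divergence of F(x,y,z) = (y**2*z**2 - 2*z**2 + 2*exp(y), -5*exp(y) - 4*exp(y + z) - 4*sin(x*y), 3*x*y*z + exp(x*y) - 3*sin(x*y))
3*x*y - 4*x*cos(x*y) - 5*exp(y) - 4*exp(y + z)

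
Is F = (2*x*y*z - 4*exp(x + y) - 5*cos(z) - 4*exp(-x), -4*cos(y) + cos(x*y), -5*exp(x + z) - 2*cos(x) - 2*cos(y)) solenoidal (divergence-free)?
No, ∇·F = ((-x*sin(x*y) + 2*y*z - 4*exp(x + y) - 5*exp(x + z) + 4*sin(y))*exp(x) + 4)*exp(-x)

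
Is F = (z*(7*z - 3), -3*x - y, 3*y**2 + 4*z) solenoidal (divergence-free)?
No, ∇·F = 3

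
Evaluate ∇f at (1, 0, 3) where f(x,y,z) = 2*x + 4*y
(2, 4, 0)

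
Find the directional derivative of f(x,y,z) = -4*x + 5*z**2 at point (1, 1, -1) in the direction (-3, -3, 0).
2*sqrt(2)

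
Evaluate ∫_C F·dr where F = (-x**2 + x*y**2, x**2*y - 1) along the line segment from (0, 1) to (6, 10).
1719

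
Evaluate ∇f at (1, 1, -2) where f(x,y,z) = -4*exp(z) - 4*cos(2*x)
(8*sin(2), 0, -4*exp(-2))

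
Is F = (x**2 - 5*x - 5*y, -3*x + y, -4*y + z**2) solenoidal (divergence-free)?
No, ∇·F = 2*x + 2*z - 4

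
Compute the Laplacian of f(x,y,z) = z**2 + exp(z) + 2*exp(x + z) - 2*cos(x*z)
2*x**2*cos(x*z) + 2*z**2*cos(x*z) + exp(z) + 4*exp(x + z) + 2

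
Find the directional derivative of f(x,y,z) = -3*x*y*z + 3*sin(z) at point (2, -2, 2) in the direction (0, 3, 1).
3*sqrt(10)*(-8 + cos(2))/10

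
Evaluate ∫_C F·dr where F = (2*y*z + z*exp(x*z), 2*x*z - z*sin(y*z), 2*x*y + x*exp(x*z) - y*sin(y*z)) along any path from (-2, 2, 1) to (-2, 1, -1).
-cos(2) + cos(1) + 2*sinh(2) + 12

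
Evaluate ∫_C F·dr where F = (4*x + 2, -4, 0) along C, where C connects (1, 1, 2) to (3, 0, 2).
24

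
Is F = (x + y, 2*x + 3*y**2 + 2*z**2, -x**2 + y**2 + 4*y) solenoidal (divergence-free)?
No, ∇·F = 6*y + 1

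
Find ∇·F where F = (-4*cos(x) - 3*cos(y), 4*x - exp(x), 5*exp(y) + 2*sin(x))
4*sin(x)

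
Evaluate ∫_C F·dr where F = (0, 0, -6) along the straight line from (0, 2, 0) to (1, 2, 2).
-12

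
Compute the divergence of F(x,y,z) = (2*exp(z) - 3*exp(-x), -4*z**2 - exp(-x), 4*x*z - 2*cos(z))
4*x + 2*sin(z) + 3*exp(-x)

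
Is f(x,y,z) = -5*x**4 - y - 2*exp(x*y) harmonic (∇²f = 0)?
No, ∇²f = -2*x**2*exp(x*y) - 60*x**2 - 2*y**2*exp(x*y)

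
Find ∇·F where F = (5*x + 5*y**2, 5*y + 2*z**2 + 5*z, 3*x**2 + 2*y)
10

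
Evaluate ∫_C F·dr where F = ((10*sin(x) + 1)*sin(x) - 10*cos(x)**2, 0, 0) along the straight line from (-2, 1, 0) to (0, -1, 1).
-1 + cos(2) - 5*sin(4)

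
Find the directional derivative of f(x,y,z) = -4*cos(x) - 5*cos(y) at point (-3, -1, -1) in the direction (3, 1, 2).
-sqrt(14)*(12*sin(3) + 5*sin(1))/14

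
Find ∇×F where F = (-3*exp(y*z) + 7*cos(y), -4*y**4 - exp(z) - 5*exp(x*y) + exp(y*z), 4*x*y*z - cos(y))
(4*x*z - y*exp(y*z) + exp(z) + sin(y), y*(-4*z - 3*exp(y*z)), -5*y*exp(x*y) + 3*z*exp(y*z) + 7*sin(y))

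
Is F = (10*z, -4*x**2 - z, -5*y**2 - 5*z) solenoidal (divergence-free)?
No, ∇·F = -5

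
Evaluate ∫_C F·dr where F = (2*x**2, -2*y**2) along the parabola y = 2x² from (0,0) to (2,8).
-336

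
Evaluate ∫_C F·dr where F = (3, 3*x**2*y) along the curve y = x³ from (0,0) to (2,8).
294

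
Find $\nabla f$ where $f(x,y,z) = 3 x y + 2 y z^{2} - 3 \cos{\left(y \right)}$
(3*y, 3*x + 2*z**2 + 3*sin(y), 4*y*z)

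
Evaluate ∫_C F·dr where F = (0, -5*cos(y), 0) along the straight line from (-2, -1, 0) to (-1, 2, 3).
-5*sin(2) - 5*sin(1)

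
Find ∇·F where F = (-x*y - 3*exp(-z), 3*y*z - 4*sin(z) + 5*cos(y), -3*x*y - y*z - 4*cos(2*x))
-2*y + 3*z - 5*sin(y)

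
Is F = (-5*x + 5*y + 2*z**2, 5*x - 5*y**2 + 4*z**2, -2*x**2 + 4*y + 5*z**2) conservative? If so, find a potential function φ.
No, ∇×F = (4 - 8*z, 4*x + 4*z, 0) ≠ 0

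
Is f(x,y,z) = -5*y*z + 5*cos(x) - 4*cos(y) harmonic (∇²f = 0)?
No, ∇²f = -5*cos(x) + 4*cos(y)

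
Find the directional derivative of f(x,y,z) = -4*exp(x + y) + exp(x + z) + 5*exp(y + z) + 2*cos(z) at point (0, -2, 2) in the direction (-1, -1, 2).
sqrt(6)*(-4*exp(2)*sin(2) + 8 + 5*exp(2) + exp(4))*exp(-2)/6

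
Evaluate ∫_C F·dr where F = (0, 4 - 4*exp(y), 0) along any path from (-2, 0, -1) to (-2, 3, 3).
16 - 4*exp(3)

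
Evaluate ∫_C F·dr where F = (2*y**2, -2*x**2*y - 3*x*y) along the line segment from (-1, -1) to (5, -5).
-204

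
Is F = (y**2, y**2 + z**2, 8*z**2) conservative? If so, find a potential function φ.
No, ∇×F = (-2*z, 0, -2*y) ≠ 0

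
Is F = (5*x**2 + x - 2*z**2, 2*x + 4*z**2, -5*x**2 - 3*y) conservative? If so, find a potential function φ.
No, ∇×F = (-8*z - 3, 10*x - 4*z, 2) ≠ 0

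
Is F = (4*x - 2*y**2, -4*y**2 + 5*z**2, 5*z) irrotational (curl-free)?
No, ∇×F = (-10*z, 0, 4*y)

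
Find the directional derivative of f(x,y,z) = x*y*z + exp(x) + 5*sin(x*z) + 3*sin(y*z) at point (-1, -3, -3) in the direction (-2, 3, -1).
sqrt(14)*(35*E*cos(3) - 12*E - 2 - 18*E*cos(9))*exp(-1)/14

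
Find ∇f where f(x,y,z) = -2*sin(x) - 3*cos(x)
(3*sin(x) - 2*cos(x), 0, 0)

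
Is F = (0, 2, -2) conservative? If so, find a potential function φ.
Yes, F is conservative. φ = 2*y - 2*z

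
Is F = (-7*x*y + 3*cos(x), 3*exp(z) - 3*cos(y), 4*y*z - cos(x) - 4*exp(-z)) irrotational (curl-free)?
No, ∇×F = (4*z - 3*exp(z), -sin(x), 7*x)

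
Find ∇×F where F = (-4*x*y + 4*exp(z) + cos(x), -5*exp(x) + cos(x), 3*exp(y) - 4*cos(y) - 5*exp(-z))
(3*exp(y) + 4*sin(y), 4*exp(z), 4*x - 5*exp(x) - sin(x))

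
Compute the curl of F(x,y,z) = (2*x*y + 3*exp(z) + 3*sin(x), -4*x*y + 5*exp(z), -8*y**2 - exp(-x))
(-16*y - 5*exp(z), 3*exp(z) - exp(-x), -2*x - 4*y)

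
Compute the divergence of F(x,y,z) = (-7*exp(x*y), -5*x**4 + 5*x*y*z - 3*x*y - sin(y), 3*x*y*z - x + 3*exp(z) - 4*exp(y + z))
3*x*y + 5*x*z - 3*x - 7*y*exp(x*y) + 3*exp(z) - 4*exp(y + z) - cos(y)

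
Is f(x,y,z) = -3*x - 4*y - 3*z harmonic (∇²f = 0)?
Yes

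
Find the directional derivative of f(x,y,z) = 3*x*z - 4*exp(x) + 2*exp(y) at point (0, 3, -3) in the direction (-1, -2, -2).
13/3 - 4*exp(3)/3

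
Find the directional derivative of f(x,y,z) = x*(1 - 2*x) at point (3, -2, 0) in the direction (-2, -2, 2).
11*sqrt(3)/3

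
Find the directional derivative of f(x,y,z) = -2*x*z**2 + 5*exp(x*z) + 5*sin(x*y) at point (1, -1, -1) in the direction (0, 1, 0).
5*cos(1)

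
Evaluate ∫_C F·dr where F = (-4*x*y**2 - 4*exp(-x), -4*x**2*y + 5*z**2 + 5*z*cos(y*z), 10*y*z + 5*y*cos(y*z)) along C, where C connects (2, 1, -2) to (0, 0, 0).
-8 - 4*exp(-2) + 5*sin(2)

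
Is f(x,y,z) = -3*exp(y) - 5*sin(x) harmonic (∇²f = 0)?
No, ∇²f = -3*exp(y) + 5*sin(x)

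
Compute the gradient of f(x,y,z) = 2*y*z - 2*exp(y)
(0, 2*z - 2*exp(y), 2*y)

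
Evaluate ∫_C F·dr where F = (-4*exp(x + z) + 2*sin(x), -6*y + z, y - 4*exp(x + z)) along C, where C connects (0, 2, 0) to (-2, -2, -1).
-4*exp(-3) - 2*cos(2) + 8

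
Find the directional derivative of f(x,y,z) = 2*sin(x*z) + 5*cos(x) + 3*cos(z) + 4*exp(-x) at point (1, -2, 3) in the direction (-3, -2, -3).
3*sqrt(22)*(3*E*sin(3) + 4 + 5*E*sin(1) - 8*E*cos(3))*exp(-1)/22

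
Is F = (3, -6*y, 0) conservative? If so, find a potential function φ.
Yes, F is conservative. φ = 3*x - 3*y**2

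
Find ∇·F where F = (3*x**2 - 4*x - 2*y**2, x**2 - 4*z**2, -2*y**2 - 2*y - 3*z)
6*x - 7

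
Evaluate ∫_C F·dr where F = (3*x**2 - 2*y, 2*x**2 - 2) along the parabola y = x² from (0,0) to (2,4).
32/3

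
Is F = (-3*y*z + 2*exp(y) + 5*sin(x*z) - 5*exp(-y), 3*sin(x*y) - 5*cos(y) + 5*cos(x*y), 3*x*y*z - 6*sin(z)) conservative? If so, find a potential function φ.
No, ∇×F = (3*x*z, 5*x*cos(x*z) - 3*y*z - 3*y, -5*y*sin(x*y) + 3*y*cos(x*y) + 3*z - 2*exp(y) - 5*exp(-y)) ≠ 0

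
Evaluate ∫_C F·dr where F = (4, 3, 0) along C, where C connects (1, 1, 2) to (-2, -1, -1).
-18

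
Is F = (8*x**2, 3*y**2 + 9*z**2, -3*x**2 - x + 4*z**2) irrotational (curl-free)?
No, ∇×F = (-18*z, 6*x + 1, 0)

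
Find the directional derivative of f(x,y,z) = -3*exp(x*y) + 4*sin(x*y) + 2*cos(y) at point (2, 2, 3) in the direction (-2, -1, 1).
sqrt(6)*(sin(2) - 12*cos(4) + 9*exp(4))/3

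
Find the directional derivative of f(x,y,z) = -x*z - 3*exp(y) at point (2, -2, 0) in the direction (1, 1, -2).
sqrt(6)*(-3 + 4*exp(2))*exp(-2)/6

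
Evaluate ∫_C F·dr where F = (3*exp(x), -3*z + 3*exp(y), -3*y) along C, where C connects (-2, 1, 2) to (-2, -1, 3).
15 - 6*sinh(1)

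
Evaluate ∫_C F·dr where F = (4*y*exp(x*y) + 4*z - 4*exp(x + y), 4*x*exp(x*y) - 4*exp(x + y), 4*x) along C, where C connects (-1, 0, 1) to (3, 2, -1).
-4*exp(5) - 12 + 4*exp(-1) + 4*exp(6)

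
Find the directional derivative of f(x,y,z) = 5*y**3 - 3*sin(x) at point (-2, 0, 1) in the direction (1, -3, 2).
-3*sqrt(14)*cos(2)/14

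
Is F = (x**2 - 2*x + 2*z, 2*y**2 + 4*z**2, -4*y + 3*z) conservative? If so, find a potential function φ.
No, ∇×F = (-8*z - 4, 2, 0) ≠ 0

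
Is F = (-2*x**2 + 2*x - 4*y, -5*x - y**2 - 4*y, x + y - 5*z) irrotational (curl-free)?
No, ∇×F = (1, -1, -1)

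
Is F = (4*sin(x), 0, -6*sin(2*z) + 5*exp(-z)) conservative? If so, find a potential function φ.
Yes, F is conservative. φ = -4*cos(x) + 3*cos(2*z) - 5*exp(-z)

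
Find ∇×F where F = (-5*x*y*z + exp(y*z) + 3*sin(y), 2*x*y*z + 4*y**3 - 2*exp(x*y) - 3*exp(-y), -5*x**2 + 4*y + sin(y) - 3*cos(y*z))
(-2*x*y + 3*z*sin(y*z) + cos(y) + 4, -5*x*y + 10*x + y*exp(y*z), 5*x*z + 2*y*z - 2*y*exp(x*y) - z*exp(y*z) - 3*cos(y))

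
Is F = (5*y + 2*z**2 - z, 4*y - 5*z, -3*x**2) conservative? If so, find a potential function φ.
No, ∇×F = (5, 6*x + 4*z - 1, -5) ≠ 0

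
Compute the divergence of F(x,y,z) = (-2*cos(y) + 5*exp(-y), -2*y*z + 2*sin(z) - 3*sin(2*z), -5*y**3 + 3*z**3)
z*(9*z - 2)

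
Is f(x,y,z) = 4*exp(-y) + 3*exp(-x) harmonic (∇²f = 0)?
No, ∇²f = 4*exp(-y) + 3*exp(-x)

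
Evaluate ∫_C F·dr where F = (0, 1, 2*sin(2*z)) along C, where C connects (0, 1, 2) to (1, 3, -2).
2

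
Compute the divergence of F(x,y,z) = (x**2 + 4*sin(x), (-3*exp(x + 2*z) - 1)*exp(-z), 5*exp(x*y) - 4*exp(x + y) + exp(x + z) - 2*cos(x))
2*x + exp(x + z) + 4*cos(x)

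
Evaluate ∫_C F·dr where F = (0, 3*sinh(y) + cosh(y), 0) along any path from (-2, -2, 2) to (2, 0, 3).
-3*cosh(2) + 3 + sinh(2)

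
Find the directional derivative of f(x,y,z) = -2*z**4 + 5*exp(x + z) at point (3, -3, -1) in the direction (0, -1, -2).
sqrt(5)*(-2*exp(2) - 16/5)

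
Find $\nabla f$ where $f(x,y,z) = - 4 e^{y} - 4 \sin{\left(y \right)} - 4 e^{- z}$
(0, -4*exp(y) - 4*cos(y), 4*exp(-z))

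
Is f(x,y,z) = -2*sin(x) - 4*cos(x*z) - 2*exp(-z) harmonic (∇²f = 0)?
No, ∇²f = 4*x**2*cos(x*z) + 4*z**2*cos(x*z) + 2*sin(x) - 2*exp(-z)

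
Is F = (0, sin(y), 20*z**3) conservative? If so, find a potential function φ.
Yes, F is conservative. φ = 5*z**4 - cos(y)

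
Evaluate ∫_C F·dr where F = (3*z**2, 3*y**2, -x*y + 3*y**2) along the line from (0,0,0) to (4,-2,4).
248/3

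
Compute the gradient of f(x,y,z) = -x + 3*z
(-1, 0, 3)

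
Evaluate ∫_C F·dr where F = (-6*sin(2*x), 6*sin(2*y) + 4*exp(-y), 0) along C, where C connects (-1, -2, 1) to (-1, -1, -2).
-4*E + 3*cos(4) - 3*cos(2) + 4*exp(2)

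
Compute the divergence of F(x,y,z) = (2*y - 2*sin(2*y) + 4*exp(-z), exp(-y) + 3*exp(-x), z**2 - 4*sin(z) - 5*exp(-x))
2*z - 4*cos(z) - exp(-y)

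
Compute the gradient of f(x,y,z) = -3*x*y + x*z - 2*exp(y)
(-3*y + z, -3*x - 2*exp(y), x)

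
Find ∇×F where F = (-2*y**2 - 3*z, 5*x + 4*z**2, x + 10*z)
(-8*z, -4, 4*y + 5)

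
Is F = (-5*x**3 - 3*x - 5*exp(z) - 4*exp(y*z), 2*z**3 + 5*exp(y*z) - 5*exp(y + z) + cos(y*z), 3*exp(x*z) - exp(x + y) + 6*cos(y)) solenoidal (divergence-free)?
No, ∇·F = -15*x**2 + 3*x*exp(x*z) + 5*z*exp(y*z) - z*sin(y*z) - 5*exp(y + z) - 3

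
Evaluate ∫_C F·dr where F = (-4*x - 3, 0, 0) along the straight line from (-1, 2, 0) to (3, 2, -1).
-28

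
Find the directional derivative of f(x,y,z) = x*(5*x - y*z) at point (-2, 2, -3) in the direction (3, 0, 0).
-14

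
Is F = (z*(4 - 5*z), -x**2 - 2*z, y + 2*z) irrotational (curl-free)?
No, ∇×F = (3, 4 - 10*z, -2*x)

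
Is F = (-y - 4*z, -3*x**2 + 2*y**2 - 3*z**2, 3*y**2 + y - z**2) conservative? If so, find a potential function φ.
No, ∇×F = (6*y + 6*z + 1, -4, 1 - 6*x) ≠ 0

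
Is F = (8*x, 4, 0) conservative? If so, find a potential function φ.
Yes, F is conservative. φ = 4*x**2 + 4*y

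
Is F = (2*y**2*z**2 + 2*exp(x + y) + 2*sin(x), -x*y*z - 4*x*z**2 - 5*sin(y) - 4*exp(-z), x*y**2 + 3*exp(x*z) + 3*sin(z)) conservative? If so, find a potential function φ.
No, ∇×F = (3*x*y + 8*x*z - 4*exp(-z), 4*y**2*z - y**2 - 3*z*exp(x*z), -4*y*z**2 - y*z - 4*z**2 - 2*exp(x + y)) ≠ 0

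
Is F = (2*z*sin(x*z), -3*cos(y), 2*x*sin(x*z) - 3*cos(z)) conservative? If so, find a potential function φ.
Yes, F is conservative. φ = -3*sin(y) - 3*sin(z) - 2*cos(x*z)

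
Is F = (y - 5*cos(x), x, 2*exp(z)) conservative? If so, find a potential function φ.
Yes, F is conservative. φ = x*y + 2*exp(z) - 5*sin(x)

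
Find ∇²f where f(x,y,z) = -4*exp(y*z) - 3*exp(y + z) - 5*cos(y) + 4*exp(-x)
-4*y**2*exp(y*z) - 4*z**2*exp(y*z) - 6*exp(y + z) + 5*cos(y) + 4*exp(-x)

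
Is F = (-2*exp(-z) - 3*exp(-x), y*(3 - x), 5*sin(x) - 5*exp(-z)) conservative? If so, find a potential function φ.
No, ∇×F = (0, -5*cos(x) + 2*exp(-z), -y) ≠ 0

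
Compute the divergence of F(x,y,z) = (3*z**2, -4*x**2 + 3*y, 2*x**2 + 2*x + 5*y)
3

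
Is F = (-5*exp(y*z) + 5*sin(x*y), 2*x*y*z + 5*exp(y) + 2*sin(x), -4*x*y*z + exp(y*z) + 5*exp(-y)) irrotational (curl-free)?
No, ∇×F = (-2*x*y - 4*x*z + z*exp(y*z) - 5*exp(-y), y*(4*z - 5*exp(y*z)), -5*x*cos(x*y) + 2*y*z + 5*z*exp(y*z) + 2*cos(x))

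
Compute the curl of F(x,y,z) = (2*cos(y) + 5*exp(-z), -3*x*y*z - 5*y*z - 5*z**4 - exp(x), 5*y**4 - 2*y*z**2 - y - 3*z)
(3*x*y + 20*y**3 + 5*y + 20*z**3 - 2*z**2 - 1, -5*exp(-z), -3*y*z - exp(x) + 2*sin(y))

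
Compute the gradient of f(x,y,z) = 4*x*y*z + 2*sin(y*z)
(4*y*z, 2*z*(2*x + cos(y*z)), 2*y*(2*x + cos(y*z)))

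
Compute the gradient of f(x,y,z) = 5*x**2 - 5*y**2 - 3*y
(10*x, -10*y - 3, 0)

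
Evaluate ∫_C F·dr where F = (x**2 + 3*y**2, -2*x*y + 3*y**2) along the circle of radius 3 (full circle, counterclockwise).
0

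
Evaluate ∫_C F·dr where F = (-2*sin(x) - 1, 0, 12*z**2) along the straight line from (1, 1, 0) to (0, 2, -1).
-2*cos(1) - 1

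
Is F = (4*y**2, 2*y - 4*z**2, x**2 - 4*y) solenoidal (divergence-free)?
No, ∇·F = 2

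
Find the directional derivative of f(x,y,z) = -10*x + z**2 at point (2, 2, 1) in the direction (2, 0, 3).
-14*sqrt(13)/13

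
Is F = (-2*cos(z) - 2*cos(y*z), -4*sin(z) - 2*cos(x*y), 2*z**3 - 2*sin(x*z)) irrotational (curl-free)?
No, ∇×F = (4*cos(z), 2*y*sin(y*z) + 2*z*cos(x*z) + 2*sin(z), 2*y*sin(x*y) - 2*z*sin(y*z))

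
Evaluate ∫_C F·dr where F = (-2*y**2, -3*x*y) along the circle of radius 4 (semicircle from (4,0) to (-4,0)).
128/3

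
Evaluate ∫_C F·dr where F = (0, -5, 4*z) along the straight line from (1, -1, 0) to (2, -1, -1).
2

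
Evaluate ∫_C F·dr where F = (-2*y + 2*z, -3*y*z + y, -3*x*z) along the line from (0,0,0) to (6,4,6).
-292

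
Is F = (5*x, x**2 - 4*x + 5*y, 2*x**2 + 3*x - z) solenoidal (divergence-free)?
No, ∇·F = 9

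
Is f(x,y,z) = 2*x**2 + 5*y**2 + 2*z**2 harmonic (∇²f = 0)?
No, ∇²f = 18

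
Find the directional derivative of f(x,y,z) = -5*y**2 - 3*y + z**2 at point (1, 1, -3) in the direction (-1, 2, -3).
-4*sqrt(14)/7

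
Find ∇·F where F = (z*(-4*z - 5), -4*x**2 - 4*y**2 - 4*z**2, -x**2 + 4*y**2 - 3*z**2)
-8*y - 6*z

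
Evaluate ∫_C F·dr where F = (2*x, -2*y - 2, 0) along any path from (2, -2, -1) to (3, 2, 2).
-3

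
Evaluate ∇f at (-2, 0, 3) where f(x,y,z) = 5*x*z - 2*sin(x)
(15 - 2*cos(2), 0, -10)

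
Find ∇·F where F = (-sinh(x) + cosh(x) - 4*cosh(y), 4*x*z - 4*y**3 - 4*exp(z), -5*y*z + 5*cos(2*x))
-12*y**2 - 5*y + sinh(x) - cosh(x)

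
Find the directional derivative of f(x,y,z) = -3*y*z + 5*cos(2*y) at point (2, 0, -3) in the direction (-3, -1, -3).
-9*sqrt(19)/19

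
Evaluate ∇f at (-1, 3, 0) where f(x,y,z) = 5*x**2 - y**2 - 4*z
(-10, -6, -4)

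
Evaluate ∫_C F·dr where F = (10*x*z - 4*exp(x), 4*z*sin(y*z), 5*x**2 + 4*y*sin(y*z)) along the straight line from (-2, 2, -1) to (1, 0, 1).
-4*E + 4*cos(2) + 4*exp(-2) + 21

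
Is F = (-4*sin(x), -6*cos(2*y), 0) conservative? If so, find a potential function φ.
Yes, F is conservative. φ = -3*sin(2*y) + 4*cos(x)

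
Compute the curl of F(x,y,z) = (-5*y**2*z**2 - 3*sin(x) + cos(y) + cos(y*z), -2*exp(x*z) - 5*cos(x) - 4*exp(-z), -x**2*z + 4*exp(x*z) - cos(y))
(2*x*exp(x*z) + sin(y) - 4*exp(-z), 2*x*z - 10*y**2*z - y*sin(y*z) - 4*z*exp(x*z), 10*y*z**2 - 2*z*exp(x*z) + z*sin(y*z) + 5*sin(x) + sin(y))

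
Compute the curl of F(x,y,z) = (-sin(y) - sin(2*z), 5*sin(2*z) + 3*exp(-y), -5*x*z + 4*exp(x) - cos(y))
(sin(y) - 10*cos(2*z), 5*z - 4*exp(x) - 2*cos(2*z), cos(y))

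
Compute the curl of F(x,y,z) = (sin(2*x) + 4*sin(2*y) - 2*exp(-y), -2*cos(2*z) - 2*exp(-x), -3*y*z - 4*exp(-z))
(-3*z - 4*sin(2*z), 0, -8*cos(2*y) - 2*exp(-y) + 2*exp(-x))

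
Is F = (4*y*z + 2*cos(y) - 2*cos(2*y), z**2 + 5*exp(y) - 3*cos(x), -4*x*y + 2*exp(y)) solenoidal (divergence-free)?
No, ∇·F = 5*exp(y)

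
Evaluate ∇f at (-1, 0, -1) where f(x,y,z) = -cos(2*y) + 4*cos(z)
(0, 0, 4*sin(1))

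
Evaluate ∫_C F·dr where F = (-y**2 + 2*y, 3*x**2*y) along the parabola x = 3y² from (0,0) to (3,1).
7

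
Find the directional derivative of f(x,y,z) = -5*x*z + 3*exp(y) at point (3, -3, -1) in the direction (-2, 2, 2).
sqrt(3)*(3 - 20*exp(3))*exp(-3)/3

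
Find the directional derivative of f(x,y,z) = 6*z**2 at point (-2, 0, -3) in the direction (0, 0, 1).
-36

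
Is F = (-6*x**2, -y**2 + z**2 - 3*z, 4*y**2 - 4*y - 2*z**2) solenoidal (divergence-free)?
No, ∇·F = -12*x - 2*y - 4*z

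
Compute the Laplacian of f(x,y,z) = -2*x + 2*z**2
4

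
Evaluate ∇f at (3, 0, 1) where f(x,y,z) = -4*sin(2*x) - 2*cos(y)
(-8*cos(6), 0, 0)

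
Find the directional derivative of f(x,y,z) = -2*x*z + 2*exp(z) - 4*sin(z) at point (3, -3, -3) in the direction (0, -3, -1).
sqrt(10)*(-1 + (2*cos(3) + 3)*exp(3))*exp(-3)/5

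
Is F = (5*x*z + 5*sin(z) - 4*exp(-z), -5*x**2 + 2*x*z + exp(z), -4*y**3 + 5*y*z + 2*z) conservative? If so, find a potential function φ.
No, ∇×F = (-2*x - 12*y**2 + 5*z - exp(z), 5*x + 5*cos(z) + 4*exp(-z), -10*x + 2*z) ≠ 0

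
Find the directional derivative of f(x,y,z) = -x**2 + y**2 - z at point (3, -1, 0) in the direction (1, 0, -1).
-5*sqrt(2)/2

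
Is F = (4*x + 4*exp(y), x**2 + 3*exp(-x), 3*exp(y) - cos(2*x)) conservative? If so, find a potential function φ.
No, ∇×F = (3*exp(y), -2*sin(2*x), 2*x - 4*exp(y) - 3*exp(-x)) ≠ 0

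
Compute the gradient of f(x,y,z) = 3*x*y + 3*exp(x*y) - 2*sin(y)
(3*y*(exp(x*y) + 1), 3*x*exp(x*y) + 3*x - 2*cos(y), 0)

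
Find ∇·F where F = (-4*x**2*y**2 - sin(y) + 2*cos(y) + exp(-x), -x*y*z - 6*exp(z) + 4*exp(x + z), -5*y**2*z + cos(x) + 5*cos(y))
-8*x*y**2 - x*z - 5*y**2 - exp(-x)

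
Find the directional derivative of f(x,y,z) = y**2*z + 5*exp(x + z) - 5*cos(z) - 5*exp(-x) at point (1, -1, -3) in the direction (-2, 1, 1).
sqrt(6)*(-10*E - 5*exp(2)*sin(3) - 5 + 7*exp(2))*exp(-2)/6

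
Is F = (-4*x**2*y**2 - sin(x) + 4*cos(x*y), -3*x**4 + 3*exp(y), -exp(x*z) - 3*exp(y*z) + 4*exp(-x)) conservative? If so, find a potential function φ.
No, ∇×F = (-3*z*exp(y*z), z*exp(x*z) + 4*exp(-x), 4*x*(-3*x**2 + 2*x*y + sin(x*y))) ≠ 0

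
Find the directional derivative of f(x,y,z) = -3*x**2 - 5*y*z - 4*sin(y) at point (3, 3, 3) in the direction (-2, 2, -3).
sqrt(17)*(51 - 8*cos(3))/17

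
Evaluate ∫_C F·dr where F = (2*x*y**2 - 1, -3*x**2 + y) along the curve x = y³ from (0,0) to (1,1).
-5/28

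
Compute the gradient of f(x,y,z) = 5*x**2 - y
(10*x, -1, 0)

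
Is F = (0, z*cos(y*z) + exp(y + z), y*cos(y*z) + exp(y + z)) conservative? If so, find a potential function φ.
Yes, F is conservative. φ = exp(y + z) + sin(y*z)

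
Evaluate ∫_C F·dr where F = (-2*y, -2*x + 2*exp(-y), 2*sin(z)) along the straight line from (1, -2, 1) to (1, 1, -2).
2*(-1 + E*(-3 - cos(2) + cos(1) + exp(2)))*exp(-1)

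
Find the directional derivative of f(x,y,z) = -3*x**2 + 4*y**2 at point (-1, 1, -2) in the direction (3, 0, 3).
3*sqrt(2)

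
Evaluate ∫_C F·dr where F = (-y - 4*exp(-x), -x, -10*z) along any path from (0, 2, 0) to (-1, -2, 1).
-11 + 4*E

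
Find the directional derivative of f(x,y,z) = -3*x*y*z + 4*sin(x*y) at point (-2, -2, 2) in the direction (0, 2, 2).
-4*sqrt(2)*cos(4)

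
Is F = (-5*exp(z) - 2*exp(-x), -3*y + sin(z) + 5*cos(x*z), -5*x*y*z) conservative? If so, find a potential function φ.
No, ∇×F = (-5*x*z + 5*x*sin(x*z) - cos(z), 5*y*z - 5*exp(z), -5*z*sin(x*z)) ≠ 0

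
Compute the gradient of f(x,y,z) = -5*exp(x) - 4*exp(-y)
(-5*exp(x), 4*exp(-y), 0)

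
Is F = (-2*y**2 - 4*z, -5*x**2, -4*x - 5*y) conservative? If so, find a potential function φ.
No, ∇×F = (-5, 0, -10*x + 4*y) ≠ 0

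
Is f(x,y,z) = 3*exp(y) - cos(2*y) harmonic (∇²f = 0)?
No, ∇²f = 3*exp(y) + 4*cos(2*y)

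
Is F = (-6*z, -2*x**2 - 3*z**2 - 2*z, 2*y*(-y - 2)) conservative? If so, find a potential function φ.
No, ∇×F = (-4*y + 6*z - 2, -6, -4*x) ≠ 0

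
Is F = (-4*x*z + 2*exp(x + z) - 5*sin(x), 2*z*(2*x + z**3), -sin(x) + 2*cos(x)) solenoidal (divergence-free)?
No, ∇·F = -4*z + 2*exp(x + z) - 5*cos(x)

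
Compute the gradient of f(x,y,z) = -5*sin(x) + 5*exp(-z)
(-5*cos(x), 0, -5*exp(-z))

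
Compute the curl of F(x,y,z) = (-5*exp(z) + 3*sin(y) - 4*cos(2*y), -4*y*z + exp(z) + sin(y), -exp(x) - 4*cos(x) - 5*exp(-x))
(4*y - exp(z), exp(x) - 5*exp(z) - 4*sin(x) - 5*exp(-x), -(16*sin(y) + 3)*cos(y))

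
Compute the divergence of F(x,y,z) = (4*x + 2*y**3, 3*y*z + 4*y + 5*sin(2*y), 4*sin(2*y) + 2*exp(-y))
3*z + 10*cos(2*y) + 8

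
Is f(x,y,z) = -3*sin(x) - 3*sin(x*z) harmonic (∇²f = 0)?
No, ∇²f = 3*x**2*sin(x*z) + 3*z**2*sin(x*z) + 3*sin(x)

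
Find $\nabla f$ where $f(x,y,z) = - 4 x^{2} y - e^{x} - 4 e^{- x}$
(-8*x*y - exp(x) + 4*exp(-x), -4*x**2, 0)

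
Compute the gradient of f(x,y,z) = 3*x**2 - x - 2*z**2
(6*x - 1, 0, -4*z)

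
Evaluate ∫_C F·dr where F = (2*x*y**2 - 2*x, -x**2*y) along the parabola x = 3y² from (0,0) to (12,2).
144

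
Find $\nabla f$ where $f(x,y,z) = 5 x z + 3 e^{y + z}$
(5*z, 3*exp(y + z), 5*x + 3*exp(y + z))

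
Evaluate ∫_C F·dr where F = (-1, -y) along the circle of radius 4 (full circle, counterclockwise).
0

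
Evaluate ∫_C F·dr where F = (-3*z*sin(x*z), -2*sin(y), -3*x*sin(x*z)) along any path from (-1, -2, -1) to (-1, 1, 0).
-cos(1) - 2*cos(2) + 3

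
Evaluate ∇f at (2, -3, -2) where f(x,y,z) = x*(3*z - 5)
(-11, 0, 6)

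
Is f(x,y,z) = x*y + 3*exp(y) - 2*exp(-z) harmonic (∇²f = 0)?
No, ∇²f = 3*exp(y) - 2*exp(-z)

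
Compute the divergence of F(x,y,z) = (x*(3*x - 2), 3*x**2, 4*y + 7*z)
6*x + 5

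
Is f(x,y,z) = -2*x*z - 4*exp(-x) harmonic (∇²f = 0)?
No, ∇²f = -4*exp(-x)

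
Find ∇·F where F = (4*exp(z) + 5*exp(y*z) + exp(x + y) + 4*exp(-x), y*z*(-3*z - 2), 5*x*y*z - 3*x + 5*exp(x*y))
((5*x*y - z*(3*z + 2) + exp(x + y))*exp(x) - 4)*exp(-x)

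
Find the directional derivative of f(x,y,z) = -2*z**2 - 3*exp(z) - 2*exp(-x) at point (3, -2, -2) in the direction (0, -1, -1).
sqrt(2)*(3 - 8*exp(2))*exp(-2)/2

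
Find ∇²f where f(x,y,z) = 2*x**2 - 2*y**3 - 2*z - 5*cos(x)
-12*y + 5*cos(x) + 4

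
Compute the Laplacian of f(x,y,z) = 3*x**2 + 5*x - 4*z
6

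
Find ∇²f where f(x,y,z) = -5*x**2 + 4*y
-10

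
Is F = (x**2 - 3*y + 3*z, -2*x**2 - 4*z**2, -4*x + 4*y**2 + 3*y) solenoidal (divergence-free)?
No, ∇·F = 2*x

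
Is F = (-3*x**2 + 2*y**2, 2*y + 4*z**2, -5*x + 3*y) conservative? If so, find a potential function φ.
No, ∇×F = (3 - 8*z, 5, -4*y) ≠ 0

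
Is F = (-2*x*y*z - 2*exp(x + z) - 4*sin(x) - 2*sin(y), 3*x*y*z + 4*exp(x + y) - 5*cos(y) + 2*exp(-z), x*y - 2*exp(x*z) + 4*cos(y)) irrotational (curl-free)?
No, ∇×F = (-3*x*y + x - 4*sin(y) + 2*exp(-z), -2*x*y - y + 2*z*exp(x*z) - 2*exp(x + z), 2*x*z + 3*y*z + 4*exp(x + y) + 2*cos(y))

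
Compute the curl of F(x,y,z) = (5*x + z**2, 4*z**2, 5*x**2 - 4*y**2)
(-8*y - 8*z, -10*x + 2*z, 0)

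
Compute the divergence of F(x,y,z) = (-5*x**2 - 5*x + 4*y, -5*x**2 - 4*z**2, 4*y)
-10*x - 5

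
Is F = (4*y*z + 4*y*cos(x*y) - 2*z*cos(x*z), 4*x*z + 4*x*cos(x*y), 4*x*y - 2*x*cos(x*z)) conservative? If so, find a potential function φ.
Yes, F is conservative. φ = 4*x*y*z + 4*sin(x*y) - 2*sin(x*z)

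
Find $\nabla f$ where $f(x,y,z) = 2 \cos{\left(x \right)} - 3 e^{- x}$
(-2*sin(x) + 3*exp(-x), 0, 0)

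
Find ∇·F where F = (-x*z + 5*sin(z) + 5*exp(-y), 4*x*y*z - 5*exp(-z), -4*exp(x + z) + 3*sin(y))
4*x*z - z - 4*exp(x + z)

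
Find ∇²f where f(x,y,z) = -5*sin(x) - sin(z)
5*sin(x) + sin(z)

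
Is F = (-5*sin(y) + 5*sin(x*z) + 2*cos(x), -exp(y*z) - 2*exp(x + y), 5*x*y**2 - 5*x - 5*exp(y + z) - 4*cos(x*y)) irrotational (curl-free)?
No, ∇×F = (10*x*y + 4*x*sin(x*y) + y*exp(y*z) - 5*exp(y + z), 5*x*cos(x*z) - 5*y**2 - 4*y*sin(x*y) + 5, -2*exp(x + y) + 5*cos(y))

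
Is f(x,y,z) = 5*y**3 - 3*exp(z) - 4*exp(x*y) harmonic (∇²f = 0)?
No, ∇²f = -4*x**2*exp(x*y) - 4*y**2*exp(x*y) + 30*y - 3*exp(z)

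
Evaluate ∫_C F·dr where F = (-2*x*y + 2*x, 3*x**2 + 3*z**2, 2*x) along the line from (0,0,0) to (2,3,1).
13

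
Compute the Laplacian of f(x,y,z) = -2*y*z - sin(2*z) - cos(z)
(8*sin(z) + 1)*cos(z)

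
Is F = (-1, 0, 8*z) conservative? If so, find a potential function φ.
Yes, F is conservative. φ = -x + 4*z**2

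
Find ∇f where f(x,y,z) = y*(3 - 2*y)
(0, 3 - 4*y, 0)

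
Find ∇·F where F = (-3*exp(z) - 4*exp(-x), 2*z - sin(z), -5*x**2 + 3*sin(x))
4*exp(-x)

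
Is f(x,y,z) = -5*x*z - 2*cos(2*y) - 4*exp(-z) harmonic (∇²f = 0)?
No, ∇²f = 8*cos(2*y) - 4*exp(-z)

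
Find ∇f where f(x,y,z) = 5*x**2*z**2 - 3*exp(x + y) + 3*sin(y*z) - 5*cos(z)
(10*x*z**2 - 3*exp(x + y), 3*z*cos(y*z) - 3*exp(x + y), 10*x**2*z + 3*y*cos(y*z) + 5*sin(z))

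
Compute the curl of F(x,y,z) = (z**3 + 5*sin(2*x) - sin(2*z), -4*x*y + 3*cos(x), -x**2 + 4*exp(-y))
(-4*exp(-y), 2*x + 3*z**2 - 2*cos(2*z), -4*y - 3*sin(x))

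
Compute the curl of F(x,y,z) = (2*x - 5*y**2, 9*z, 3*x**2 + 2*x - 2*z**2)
(-9, -6*x - 2, 10*y)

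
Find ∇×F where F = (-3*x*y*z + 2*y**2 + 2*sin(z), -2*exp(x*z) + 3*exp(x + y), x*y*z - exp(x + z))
(x*(z + 2*exp(x*z)), -3*x*y - y*z + exp(x + z) + 2*cos(z), 3*x*z - 4*y - 2*z*exp(x*z) + 3*exp(x + y))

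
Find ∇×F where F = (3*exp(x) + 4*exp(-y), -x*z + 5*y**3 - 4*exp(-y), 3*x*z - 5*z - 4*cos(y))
(x + 4*sin(y), -3*z, -z + 4*exp(-y))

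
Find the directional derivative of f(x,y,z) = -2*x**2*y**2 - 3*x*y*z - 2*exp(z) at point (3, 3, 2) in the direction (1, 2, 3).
3*sqrt(14)*(-153 - 2*exp(2))/14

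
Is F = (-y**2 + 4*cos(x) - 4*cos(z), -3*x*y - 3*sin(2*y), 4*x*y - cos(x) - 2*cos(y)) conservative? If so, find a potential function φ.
No, ∇×F = (4*x + 2*sin(y), -4*y - sin(x) + 4*sin(z), -y) ≠ 0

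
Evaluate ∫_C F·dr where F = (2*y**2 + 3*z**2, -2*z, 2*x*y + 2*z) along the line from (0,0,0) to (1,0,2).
8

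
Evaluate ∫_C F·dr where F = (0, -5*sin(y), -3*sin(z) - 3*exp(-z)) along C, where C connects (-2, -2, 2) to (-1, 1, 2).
-5*cos(2) + 5*cos(1)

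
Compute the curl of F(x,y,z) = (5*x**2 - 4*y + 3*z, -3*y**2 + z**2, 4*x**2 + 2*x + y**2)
(2*y - 2*z, 1 - 8*x, 4)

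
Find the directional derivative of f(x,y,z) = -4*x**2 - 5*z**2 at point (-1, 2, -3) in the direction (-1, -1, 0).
-4*sqrt(2)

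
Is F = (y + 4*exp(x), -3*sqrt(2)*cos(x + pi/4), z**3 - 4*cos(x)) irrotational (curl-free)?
No, ∇×F = (0, -4*sin(x), 3*sqrt(2)*sin(x + pi/4) - 1)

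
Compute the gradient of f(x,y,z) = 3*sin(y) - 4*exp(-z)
(0, 3*cos(y), 4*exp(-z))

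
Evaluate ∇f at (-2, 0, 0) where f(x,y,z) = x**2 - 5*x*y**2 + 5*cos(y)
(-4, 0, 0)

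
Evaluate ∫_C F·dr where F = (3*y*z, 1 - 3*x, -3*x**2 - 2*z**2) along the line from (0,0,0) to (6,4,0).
-32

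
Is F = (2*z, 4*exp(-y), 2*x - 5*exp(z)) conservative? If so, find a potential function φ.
Yes, F is conservative. φ = 2*x*z - 5*exp(z) - 4*exp(-y)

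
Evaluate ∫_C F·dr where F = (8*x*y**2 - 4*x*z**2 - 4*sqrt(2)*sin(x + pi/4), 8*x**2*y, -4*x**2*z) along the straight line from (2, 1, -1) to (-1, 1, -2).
-12 - 4*sqrt(2)*cos(pi/4 + 2) + 4*sqrt(2)*sin(pi/4 + 1)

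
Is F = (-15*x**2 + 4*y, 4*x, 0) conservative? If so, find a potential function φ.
Yes, F is conservative. φ = x*(-5*x**2 + 4*y)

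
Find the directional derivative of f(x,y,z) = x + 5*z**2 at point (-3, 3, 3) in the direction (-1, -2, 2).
59/3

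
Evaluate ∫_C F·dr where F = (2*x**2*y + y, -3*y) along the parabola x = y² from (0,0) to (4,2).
1522/21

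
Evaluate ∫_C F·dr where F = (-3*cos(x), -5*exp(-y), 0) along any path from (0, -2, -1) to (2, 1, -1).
-5*exp(2) - 3*sin(2) + 5*exp(-1)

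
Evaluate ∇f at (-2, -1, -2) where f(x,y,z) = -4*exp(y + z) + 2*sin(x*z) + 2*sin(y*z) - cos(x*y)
(-sin(2) - 4*cos(4), -2*sin(2) - 4*exp(-3) - 4*cos(2), -4*exp(-3) - 2*cos(2) - 4*cos(4))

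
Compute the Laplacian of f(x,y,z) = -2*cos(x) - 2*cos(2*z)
2*cos(x) + 8*cos(2*z)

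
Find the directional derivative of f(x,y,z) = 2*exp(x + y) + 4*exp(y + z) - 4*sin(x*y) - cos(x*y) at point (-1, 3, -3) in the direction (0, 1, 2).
sqrt(5)*(4*cos(3) + sin(3) + 12 + 2*exp(2))/5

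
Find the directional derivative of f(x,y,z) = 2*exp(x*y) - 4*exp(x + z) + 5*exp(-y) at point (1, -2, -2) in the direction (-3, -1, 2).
sqrt(14)*(10 + 4*E + 5*exp(4))*exp(-2)/14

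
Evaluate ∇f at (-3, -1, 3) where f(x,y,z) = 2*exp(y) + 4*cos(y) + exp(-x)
(-exp(3), 2*exp(-1) + 4*sin(1), 0)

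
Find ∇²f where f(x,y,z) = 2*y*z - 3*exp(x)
-3*exp(x)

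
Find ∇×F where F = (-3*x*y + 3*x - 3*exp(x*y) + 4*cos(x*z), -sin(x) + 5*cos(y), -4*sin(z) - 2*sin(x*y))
(-2*x*cos(x*y), -4*x*sin(x*z) + 2*y*cos(x*y), 3*x*exp(x*y) + 3*x - cos(x))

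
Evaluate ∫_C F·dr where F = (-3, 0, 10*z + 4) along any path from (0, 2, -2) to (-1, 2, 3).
48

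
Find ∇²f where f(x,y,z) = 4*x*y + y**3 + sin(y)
6*y - sin(y)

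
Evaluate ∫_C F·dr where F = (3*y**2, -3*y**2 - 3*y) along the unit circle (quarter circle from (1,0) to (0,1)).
-9/2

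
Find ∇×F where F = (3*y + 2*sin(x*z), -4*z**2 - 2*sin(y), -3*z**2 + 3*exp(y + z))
(8*z + 3*exp(y + z), 2*x*cos(x*z), -3)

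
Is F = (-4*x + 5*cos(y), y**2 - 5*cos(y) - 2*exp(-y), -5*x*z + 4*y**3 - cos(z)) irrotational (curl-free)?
No, ∇×F = (12*y**2, 5*z, 5*sin(y))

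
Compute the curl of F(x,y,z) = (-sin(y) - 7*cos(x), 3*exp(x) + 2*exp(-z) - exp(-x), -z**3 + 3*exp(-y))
(2*exp(-z) - 3*exp(-y), 0, 3*exp(x) + cos(y) + exp(-x))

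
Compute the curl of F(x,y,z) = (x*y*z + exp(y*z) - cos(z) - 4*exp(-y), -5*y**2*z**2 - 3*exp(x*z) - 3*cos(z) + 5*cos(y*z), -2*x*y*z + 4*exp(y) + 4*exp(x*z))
(-2*x*z + 3*x*exp(x*z) + 10*y**2*z + 5*y*sin(y*z) + 4*exp(y) - 3*sin(z), x*y + 2*y*z + y*exp(y*z) - 4*z*exp(x*z) + sin(z), (z*(-x - 3*exp(x*z) - exp(y*z))*exp(y) - 4)*exp(-y))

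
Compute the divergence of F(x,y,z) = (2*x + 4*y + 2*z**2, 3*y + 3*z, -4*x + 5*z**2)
10*z + 5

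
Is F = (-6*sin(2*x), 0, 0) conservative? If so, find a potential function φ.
Yes, F is conservative. φ = 3*cos(2*x)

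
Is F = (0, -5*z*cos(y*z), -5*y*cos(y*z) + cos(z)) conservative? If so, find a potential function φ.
Yes, F is conservative. φ = sin(z) - 5*sin(y*z)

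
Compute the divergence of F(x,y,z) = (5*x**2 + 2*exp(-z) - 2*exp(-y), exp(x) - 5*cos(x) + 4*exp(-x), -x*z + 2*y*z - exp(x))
9*x + 2*y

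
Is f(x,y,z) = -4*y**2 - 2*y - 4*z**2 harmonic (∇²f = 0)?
No, ∇²f = -16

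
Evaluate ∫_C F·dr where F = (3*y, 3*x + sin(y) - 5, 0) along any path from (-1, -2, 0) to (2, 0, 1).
-17 + cos(2)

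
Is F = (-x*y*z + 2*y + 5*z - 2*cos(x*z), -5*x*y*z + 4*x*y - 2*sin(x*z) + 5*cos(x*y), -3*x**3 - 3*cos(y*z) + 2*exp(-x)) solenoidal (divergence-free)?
No, ∇·F = -5*x*z - 5*x*sin(x*y) + 4*x - y*z + 3*y*sin(y*z) + 2*z*sin(x*z)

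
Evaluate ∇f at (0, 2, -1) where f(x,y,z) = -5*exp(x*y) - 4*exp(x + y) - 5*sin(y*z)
(-4*exp(2) - 10, -4*exp(2) + 5*cos(2), -10*cos(2))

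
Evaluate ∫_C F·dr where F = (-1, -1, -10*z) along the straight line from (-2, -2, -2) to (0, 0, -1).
11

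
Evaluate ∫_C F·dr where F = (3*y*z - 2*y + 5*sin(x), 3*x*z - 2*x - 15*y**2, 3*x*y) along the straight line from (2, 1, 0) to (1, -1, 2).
-5*cos(1) + 5*cos(2) + 10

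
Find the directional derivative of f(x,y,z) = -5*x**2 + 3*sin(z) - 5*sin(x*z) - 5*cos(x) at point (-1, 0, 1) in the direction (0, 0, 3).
8*cos(1)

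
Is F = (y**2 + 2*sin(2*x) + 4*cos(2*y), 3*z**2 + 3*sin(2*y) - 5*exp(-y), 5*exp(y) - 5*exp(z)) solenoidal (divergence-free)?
No, ∇·F = -5*exp(z) + 4*cos(2*x) + 6*cos(2*y) + 5*exp(-y)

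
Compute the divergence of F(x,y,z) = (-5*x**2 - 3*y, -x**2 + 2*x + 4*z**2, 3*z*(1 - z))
-10*x - 6*z + 3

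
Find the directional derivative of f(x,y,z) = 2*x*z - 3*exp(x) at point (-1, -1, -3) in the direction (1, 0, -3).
-3*sqrt(10)*exp(-1)/10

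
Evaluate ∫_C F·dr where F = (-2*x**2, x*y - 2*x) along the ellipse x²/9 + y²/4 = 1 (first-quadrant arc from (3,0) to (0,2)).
22 - 3*pi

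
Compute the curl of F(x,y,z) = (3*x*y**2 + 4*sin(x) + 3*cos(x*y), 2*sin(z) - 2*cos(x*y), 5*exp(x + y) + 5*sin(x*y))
(5*x*cos(x*y) + 5*exp(x + y) - 2*cos(z), -5*y*cos(x*y) - 5*exp(x + y), -6*x*y + 3*x*sin(x*y) + 2*y*sin(x*y))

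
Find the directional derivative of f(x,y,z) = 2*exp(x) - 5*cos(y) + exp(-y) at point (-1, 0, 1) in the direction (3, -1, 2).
sqrt(14)*(E + 6)*exp(-1)/14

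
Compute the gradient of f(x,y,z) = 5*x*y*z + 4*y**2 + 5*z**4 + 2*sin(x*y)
(y*(5*z + 2*cos(x*y)), 5*x*z + 2*x*cos(x*y) + 8*y, 5*x*y + 20*z**3)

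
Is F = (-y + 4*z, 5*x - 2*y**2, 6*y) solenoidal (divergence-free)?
No, ∇·F = -4*y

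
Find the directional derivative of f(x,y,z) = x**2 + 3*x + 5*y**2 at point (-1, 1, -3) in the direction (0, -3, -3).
-5*sqrt(2)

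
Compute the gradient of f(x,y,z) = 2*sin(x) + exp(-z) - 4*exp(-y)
(2*cos(x), 4*exp(-y), -exp(-z))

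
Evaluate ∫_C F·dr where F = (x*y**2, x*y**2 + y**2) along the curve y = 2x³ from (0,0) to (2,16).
59264/15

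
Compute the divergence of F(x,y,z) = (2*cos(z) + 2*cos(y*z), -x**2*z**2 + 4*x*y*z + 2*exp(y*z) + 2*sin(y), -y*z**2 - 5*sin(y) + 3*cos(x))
4*x*z - 2*y*z + 2*z*exp(y*z) + 2*cos(y)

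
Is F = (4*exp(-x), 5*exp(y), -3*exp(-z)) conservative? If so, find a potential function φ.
Yes, F is conservative. φ = 5*exp(y) + 3*exp(-z) - 4*exp(-x)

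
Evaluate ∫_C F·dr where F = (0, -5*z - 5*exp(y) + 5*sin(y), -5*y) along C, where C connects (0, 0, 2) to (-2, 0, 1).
0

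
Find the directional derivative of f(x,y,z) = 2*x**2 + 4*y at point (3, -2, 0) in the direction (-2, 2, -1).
-16/3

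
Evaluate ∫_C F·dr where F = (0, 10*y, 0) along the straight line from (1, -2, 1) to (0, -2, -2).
0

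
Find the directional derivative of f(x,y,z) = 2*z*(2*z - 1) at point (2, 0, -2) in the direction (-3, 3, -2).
18*sqrt(22)/11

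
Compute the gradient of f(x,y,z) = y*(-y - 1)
(0, -2*y - 1, 0)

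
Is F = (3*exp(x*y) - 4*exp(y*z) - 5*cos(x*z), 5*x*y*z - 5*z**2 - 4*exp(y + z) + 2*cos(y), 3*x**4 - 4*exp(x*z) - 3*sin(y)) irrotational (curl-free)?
No, ∇×F = (-5*x*y + 10*z + 4*exp(y + z) - 3*cos(y), -12*x**3 + 5*x*sin(x*z) - 4*y*exp(y*z) + 4*z*exp(x*z), -3*x*exp(x*y) + 5*y*z + 4*z*exp(y*z))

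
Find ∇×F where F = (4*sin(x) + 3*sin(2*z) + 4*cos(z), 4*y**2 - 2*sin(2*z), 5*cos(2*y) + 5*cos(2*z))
(-10*sin(2*y) + 4*cos(2*z), -4*sin(z) + 6*cos(2*z), 0)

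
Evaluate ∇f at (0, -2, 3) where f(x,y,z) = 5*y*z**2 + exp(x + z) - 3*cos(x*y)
(exp(3), 45, -60 + exp(3))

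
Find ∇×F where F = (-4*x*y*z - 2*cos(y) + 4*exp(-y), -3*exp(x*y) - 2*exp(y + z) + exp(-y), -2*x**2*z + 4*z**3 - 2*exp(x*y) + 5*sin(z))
(-2*x*exp(x*y) + 2*exp(y + z), -4*x*y + 4*x*z + 2*y*exp(x*y), 4*x*z - 3*y*exp(x*y) - 2*sin(y) + 4*exp(-y))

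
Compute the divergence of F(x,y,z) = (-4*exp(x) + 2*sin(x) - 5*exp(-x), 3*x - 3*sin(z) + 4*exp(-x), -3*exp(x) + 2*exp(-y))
2*cos(x) - 9*sinh(x) + cosh(x)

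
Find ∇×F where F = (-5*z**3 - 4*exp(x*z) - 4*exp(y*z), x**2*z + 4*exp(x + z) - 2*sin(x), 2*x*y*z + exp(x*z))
(-x**2 + 2*x*z - 4*exp(x + z), -4*x*exp(x*z) - 2*y*z - 4*y*exp(y*z) - 15*z**2 - z*exp(x*z), 2*x*z + 4*z*exp(y*z) + 4*exp(x + z) - 2*cos(x))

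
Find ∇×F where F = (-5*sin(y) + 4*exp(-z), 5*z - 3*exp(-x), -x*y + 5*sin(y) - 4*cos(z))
(-x + 5*cos(y) - 5, y - 4*exp(-z), 5*cos(y) + 3*exp(-x))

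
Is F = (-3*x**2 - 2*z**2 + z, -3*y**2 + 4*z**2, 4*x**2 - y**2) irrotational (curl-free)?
No, ∇×F = (-2*y - 8*z, -8*x - 4*z + 1, 0)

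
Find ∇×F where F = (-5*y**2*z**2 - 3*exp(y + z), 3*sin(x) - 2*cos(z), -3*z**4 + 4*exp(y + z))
(4*exp(y + z) - 2*sin(z), -10*y**2*z - 3*exp(y + z), 10*y*z**2 + 3*exp(y + z) + 3*cos(x))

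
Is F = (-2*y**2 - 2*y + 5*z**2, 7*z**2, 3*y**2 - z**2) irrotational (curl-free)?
No, ∇×F = (6*y - 14*z, 10*z, 4*y + 2)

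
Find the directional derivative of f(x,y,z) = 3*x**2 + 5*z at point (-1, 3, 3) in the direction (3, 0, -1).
-23*sqrt(10)/10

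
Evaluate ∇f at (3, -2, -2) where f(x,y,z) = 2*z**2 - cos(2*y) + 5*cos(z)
(0, -2*sin(4), -8 + 5*sin(2))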